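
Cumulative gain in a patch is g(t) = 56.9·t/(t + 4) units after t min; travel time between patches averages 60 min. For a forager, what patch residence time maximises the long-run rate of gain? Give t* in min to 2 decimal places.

Maximise g(t)/(T+t): set derivative to zero → g'(t)(T+t) = g(t).
g'(t) = 56.9·4/(t + 4)². Setting 56.9·4/(t+4)² = 56.9t/[(t+4)(60+t)] gives 4(60+t) = t(t+4), so t² = 4×60 = 240.
t* = √240 = 15.49 min.

15.49 min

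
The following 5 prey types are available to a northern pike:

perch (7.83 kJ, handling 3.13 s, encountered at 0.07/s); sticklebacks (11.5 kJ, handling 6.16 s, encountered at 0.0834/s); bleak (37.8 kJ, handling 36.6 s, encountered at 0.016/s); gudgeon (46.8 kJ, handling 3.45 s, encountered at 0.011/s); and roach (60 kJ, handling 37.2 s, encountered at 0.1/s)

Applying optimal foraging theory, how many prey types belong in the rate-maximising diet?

4

Rank by E/h (kJ/s): gudgeon 13.6, perch 2.5, sticklebacks 1.87, roach 1.61, bleak 1.03. Include each in turn until the next type's E/h falls below the running intake rate.
Rate on top 1: 0.496. perch: 2.5 > 0.496 → include.
Rate on top 2: 0.8456. sticklebacks: 1.87 > 0.8456 → include.
Rate on top 3: 1.142. roach: 1.61 > 1.142 → include.
Rate on top 4: 1.461. bleak: 1.03 < 1.461 → exclude; stop.
Optimal diet: gudgeon, perch, sticklebacks, roach — 4 of 5 types.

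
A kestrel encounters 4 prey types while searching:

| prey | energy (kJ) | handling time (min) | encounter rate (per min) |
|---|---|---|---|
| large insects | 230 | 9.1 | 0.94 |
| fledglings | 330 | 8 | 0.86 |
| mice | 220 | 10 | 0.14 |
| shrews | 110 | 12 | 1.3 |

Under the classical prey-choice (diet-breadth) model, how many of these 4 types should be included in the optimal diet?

Profitabilities (E/h, kJ/min): fledglings 41.2, large insects 25.3, mice 22, shrews 9.17. Add prey in this order while the next type's profitability exceeds the intake rate on those already taken.
Rate on top 1: 36.02. large insects: 25.3 < 36.02 → exclude; stop.
Optimal diet: fledglings — 1 of 4 types.

1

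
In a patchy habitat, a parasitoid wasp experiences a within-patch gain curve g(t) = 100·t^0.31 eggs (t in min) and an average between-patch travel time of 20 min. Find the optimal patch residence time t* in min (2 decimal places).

8.99 min

Maximise g(t)/(T+t): set derivative to zero → g'(t)(T+t) = g(t).
g'(t) = 0.31·100·t^-0.69. Setting 0.31·100·t^-0.69 = 100·t^0.31/(20+t) gives 0.31(20+t) = t, so 0.69·t = 0.31×20.
t* = 0.31×20/0.69 = 8.986 min.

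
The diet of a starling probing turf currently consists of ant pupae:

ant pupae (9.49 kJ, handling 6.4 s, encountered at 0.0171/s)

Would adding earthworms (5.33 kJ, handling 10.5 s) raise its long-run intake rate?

Current rate: (0.0171×9.49)/(1 + 0.0171×6.4) = 0.1463 kJ/s.
earthworms: E/h = 5.33/10.5 = 0.5076 kJ/s.
Since 0.5076 > R, including earthworms increases the long-run rate.

Yes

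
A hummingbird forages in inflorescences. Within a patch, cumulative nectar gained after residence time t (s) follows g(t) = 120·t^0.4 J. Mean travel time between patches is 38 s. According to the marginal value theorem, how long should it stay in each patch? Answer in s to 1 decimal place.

Optimal t* satisfies g'(t*) = g(t*)/(T + t*).
g'(t) = 0.4·120·t^-0.6. Setting 0.4·120·t^-0.6 = 120·t^0.4/(38+t) gives 0.4(38+t) = t, so 0.60·t = 0.4×38.
t* = 0.4×38/0.60 = 25.33 s.

25.3 s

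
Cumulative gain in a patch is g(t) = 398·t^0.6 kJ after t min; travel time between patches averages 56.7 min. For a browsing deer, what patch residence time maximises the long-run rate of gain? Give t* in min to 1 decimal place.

85.0 min

Maximise g(t)/(T+t): set derivative to zero → g'(t)(T+t) = g(t).
g'(t) = 0.6·398·t^-0.4. Setting 0.6·398·t^-0.4 = 398·t^0.6/(56.7+t) gives 0.6(56.7+t) = t, so 0.40·t = 0.6×56.7.
t* = 0.6×56.7/0.40 = 85.05 min.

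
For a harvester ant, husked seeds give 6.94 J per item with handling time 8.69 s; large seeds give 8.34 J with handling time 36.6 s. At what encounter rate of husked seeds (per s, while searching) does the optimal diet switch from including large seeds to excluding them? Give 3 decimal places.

0.046 per s

The zero-one rule: include large seeds iff E₂/h₂ > λE₁/(1+λh₁). Equality gives the switch point.
λE₁h₂ = E₂ + λE₂h₁ ⇒ λ = E₂/(E₁h₂ − E₂h₁) = 8.34/(254 − 72.47) = 0.04594 per s.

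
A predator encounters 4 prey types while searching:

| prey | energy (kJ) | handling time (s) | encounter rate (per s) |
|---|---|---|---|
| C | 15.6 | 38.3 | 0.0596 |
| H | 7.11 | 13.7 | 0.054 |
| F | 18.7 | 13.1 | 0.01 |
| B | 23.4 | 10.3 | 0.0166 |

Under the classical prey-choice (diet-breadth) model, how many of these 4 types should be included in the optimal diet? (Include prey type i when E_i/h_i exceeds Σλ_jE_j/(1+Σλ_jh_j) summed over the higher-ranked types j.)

Rank by E/h (kJ/s): B 2.27, F 1.43, H 0.519, C 0.407. Include each in turn until the next type's E/h falls below the running intake rate.
Rate on top 1: 0.3317. F: 1.43 > 0.3317 → include.
Rate on top 2: 0.442. H: 0.519 > 0.442 → include.
Rate on top 3: 0.4699. C: 0.407 < 0.4699 → exclude; stop.
Optimal diet: B, F, H — 3 of 4 types.

3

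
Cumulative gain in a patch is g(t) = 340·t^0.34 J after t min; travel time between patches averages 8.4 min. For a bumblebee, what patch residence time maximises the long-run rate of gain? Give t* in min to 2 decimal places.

Optimal t* satisfies g'(t*) = g(t*)/(T + t*).
g'(t) = 0.34·340·t^-0.66. Setting 0.34·340·t^-0.66 = 340·t^0.34/(8.4+t) gives 0.34(8.4+t) = t, so 0.66·t = 0.34×8.4.
t* = 0.34×8.4/0.66 = 4.327 min.

4.33 min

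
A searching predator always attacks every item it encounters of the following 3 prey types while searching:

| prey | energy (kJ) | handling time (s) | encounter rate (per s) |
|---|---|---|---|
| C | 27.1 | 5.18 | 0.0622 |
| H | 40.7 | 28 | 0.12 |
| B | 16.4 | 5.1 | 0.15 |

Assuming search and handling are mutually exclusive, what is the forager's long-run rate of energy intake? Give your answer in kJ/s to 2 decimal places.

Energy encountered per unit search time: 0.0622×27.1 + 0.12×40.7 + 0.15×16.4 = 9.03 kJ/s.
Handling time per unit search time: 0.0622×5.18 + 0.12×28 + 0.15×5.1 = 4.447.
Rate = 9.03/(1 + 4.447) = 1.658 kJ/s.

1.66 kJ/s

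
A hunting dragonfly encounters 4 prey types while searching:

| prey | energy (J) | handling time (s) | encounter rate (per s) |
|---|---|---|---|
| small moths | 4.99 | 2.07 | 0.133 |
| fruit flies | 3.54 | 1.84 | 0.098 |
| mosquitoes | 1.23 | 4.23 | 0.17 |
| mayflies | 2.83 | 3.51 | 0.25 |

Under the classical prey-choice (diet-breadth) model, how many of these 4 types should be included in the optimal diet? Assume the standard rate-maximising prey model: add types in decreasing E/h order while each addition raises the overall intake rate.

E/h in descending order: small moths 2.41, fruit flies 1.92, mayflies 0.806, mosquitoes 0.291 J/s. The optimal diet is the largest prefix of this list for which every included type satisfies E_i/h_i > R on the types above it.
Rate on top 1: 0.5204. fruit flies: 1.92 > 0.5204 → include.
Rate on top 2: 0.6943. mayflies: 0.806 > 0.6943 → include.
Rate on top 3: 0.7364. mosquitoes: 0.291 < 0.7364 → exclude; stop.
Optimal diet: small moths, fruit flies, mayflies — 3 of 4 types.

3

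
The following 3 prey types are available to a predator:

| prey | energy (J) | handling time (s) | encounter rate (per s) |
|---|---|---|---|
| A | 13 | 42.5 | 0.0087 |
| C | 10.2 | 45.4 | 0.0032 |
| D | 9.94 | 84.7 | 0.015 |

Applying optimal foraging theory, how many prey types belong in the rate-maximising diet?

3

E/h in descending order: A 0.306, C 0.225, D 0.117 J/s. The optimal diet is the largest prefix of this list for which every included type satisfies E_i/h_i > R on the types above it.
Rate on top 1: 0.08257. C: 0.225 > 0.08257 → include.
Rate on top 2: 0.0962. D: 0.117 > 0.0962 → include.
Optimal diet: A, C, D — 3 of 3 types.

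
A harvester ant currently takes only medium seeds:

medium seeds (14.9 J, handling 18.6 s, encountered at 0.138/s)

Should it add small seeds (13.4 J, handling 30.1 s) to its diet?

Intake rate on the current diet: R = (0.138×14.9) / (1 + 0.138×18.6) = 2.056/3.567 = 0.5765 J/s.
Profitability of small seeds: 13.4/30.1 = 0.4452 J/s.
0.4452 < 0.5765, so adding small seeds would lower the average — exclude it.

No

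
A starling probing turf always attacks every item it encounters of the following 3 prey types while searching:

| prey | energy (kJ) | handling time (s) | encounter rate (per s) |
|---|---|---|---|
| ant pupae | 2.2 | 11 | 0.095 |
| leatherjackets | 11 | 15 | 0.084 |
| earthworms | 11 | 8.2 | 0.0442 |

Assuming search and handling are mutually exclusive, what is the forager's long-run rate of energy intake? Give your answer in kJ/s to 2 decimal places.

R = Σλ_iE_i / (1 + Σλ_ih_i)
Numerator: 0.095×2.2 + 0.084×11 + 0.0442×11 = 1.619
Denominator: 1 + 0.095×11 + 0.084×15 + 0.0442×8.2 = 3.667
R = 1.619/3.667 = 0.4415 kJ/s

0.44 kJ/s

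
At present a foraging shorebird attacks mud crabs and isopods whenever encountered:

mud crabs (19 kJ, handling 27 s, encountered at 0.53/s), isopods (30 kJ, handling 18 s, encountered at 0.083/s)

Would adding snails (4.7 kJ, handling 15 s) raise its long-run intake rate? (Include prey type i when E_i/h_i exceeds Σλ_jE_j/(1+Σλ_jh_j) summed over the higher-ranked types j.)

Current rate: (0.53×19 + 0.083×30)/(1 + 0.53×27 + 0.083×18) = 0.7474 kJ/s.
Profitability of snails: 4.7/15 = 0.3133 kJ/s.
Since 0.3133 < R, time spent handling snails is better spent searching.

No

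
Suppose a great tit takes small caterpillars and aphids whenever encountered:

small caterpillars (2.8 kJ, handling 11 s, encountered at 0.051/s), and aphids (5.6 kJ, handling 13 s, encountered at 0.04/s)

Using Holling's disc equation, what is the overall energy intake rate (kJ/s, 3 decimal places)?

0.176 kJ/s

Energy encountered per unit search time: 0.051×2.8 + 0.04×5.6 = 0.3668 kJ/s.
Handling time per unit search time: 0.051×11 + 0.04×13 = 1.081.
Rate = 0.3668/(1 + 1.081) = 0.1763 kJ/s.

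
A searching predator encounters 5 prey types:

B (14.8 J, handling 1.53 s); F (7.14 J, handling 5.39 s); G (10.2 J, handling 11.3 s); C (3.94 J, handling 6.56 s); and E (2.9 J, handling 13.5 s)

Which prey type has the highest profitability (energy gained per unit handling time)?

B

In descending order of E/h:
B: 14.8/1.53 = 9.67 J/s
F: 7.14/5.39 = 1.32 J/s
G: 10.2/11.3 = 0.903 J/s
C: 3.94/6.56 = 0.601 J/s
E: 2.9/13.5 = 0.215 J/s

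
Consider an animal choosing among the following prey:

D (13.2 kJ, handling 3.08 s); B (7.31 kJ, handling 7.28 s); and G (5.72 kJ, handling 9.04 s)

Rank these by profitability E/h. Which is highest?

In descending order of E/h:
D: 13.2/3.08 = 4.29 kJ/s
B: 7.31/7.28 = 1 kJ/s
G: 5.72/9.04 = 0.633 kJ/s

D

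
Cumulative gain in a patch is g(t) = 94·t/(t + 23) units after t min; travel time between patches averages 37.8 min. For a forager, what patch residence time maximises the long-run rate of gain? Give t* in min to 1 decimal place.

Optimal t* satisfies g'(t*) = g(t*)/(T + t*).
g'(t) = 94·23/(t + 23)². Setting 94·23/(t+23)² = 94t/[(t+23)(37.8+t)] gives 23(37.8+t) = t(t+23), so t² = 23×37.8 = 869.4.
t* = √869.4 = 29.49 min.

29.5 min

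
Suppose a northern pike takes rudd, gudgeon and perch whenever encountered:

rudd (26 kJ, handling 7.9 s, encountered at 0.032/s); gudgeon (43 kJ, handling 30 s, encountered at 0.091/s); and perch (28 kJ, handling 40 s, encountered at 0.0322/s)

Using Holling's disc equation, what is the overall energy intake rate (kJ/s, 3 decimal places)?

Energy encountered per unit search time: 0.032×26 + 0.091×43 + 0.0322×28 = 5.647 kJ/s.
Handling time per unit search time: 0.032×7.9 + 0.091×30 + 0.0322×40 = 4.271.
Rate = 5.647/(1 + 4.271) = 1.071 kJ/s.

1.071 kJ/s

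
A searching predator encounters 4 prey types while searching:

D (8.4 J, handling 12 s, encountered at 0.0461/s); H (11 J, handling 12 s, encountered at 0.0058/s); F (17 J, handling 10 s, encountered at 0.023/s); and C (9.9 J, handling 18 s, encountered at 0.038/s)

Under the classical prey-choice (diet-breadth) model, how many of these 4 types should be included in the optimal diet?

4

E/h in descending order: F 1.7, H 0.917, D 0.7, C 0.55 J/s. The optimal diet is the largest prefix of this list for which every included type satisfies E_i/h_i > R on the types above it.
Rate on top 1: 0.3179. H: 0.917 > 0.3179 → include.
Rate on top 2: 0.35. D: 0.7 > 0.35 → include.
Rate on top 3: 0.4545. C: 0.55 > 0.4545 → include.
Optimal diet: F, H, D, C — 4 of 4 types.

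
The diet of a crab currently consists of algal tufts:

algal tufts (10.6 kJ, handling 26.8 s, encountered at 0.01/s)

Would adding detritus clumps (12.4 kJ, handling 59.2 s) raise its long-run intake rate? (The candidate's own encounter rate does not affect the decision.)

Yes

On algal tufts alone, R = ΣλE/(1+Σλh) = 0.106/1.268 = 0.0836 kJ/s.
Profitability of detritus clumps: 12.4/59.2 = 0.2095 kJ/s.
0.2095 > 0.0836, so adding detritus clumps raises the average — include it.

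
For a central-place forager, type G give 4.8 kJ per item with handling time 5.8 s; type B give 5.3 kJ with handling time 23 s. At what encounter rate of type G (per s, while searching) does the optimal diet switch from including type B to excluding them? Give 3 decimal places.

0.067 per s

Drop type B once their profitability E₂/h₂ falls below the rate achievable on type G alone: E₂/h₂ = λE₁/(1 + λh₁).
Solve for λ: λE₁h₂ = E₂(1 + λh₁) → λ(E₁h₂ − E₂h₁) = E₂ → λ = E₂/(E₁h₂ − E₂h₁).
λ = 5.3/(4.8×23 − 5.3×5.8) = 5.3/79.66 = 0.06653 per s.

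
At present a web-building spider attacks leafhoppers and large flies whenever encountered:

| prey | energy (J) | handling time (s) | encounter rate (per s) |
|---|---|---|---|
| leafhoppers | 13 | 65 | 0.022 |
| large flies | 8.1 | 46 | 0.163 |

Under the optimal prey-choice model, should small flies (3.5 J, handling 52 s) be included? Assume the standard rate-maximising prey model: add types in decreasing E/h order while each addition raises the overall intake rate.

No

On leafhoppers and large flies alone, R = ΣλE/(1+Σλh) = 1.606/9.928 = 0.1618 J/s.
Profitability of small flies: 3.5/52 = 0.06731 J/s.
0.06731 < 0.1618, so adding small flies would lower the average — exclude it.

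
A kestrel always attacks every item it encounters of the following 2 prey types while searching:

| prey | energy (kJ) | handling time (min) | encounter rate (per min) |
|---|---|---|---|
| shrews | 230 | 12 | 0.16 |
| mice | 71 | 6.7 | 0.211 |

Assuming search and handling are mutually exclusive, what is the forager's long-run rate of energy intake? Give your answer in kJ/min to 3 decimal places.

11.948 kJ/min

Energy encountered per unit search time: 0.16×230 + 0.211×71 = 51.78 kJ/min.
Handling time per unit search time: 0.16×12 + 0.211×6.7 = 3.334.
Rate = 51.78/(1 + 3.334) = 11.95 kJ/min.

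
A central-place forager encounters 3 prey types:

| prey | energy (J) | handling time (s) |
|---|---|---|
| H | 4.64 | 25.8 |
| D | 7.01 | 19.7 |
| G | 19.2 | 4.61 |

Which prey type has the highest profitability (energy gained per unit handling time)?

G

In descending order of E/h:
G: 19.2/4.61 = 4.16 J/s
D: 7.01/19.7 = 0.356 J/s
H: 4.64/25.8 = 0.18 J/s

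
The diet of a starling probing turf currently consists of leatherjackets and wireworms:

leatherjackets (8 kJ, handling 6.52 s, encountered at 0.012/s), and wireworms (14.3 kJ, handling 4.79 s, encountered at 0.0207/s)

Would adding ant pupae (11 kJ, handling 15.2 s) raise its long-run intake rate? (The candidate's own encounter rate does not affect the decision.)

On leatherjackets and wireworms alone, R = ΣλE/(1+Σλh) = 0.392/1.177 = 0.3329 kJ/s.
Profitability of ant pupae: 11/15.2 = 0.7237 kJ/s.
0.7237 > 0.3329, so adding ant pupae raises the average — include it.

Yes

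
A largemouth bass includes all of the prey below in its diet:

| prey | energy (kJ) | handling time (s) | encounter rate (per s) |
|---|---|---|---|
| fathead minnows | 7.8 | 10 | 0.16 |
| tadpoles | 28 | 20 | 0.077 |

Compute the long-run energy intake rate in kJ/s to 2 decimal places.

R = Σλ_iE_i / (1 + Σλ_ih_i)
Numerator: 0.16×7.8 + 0.077×28 = 3.404
Denominator: 1 + 0.16×10 + 0.077×20 = 4.14
R = 3.404/4.14 = 0.8222 kJ/s

0.82 kJ/s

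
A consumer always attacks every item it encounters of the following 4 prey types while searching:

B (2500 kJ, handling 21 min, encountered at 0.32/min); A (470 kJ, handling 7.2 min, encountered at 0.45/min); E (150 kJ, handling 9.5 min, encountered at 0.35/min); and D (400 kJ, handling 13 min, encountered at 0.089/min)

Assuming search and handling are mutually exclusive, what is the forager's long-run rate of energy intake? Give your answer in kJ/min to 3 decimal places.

71.208 kJ/min

R = Σλ_iE_i / (1 + Σλ_ih_i)
Numerator: 0.32×2500 + 0.45×470 + 0.35×150 + 0.089×400 = 1100
Denominator: 1 + 0.32×21 + 0.45×7.2 + 0.35×9.5 + 0.089×13 = 15.44
R = 1100/15.44 = 71.21 kJ/min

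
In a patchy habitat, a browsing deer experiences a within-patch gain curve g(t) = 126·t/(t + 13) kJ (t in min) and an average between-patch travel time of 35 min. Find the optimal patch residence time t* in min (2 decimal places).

21.33 min

Optimal t* satisfies g'(t*) = g(t*)/(T + t*).
g'(t) = 126·13/(t + 13)². Setting 126·13/(t+13)² = 126t/[(t+13)(35+t)] gives 13(35+t) = t(t+13), so t² = 13×35 = 455.
t* = √455 = 21.33 min.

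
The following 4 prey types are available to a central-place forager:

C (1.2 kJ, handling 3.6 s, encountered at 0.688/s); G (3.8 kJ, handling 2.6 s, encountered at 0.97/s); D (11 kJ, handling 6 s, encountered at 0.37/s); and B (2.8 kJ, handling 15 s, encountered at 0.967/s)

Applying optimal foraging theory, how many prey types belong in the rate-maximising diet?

E/h in descending order: D 1.83, G 1.46, C 0.333, B 0.187 kJ/s. The optimal diet is the largest prefix of this list for which every included type satisfies E_i/h_i > R on the types above it.
Rate on top 1: 1.264. G: 1.46 > 1.264 → include.
Rate on top 2: 1.351. C: 0.333 < 1.351 → exclude; stop.
Optimal diet: D, G — 2 of 4 types.

2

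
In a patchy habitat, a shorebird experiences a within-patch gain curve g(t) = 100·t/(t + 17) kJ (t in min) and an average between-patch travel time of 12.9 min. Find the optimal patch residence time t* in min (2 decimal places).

By the marginal value theorem, leave when the instantaneous gain rate g'(t) equals the habitat-wide average g(t)/(T + t).
g'(t) = 100·17/(t + 17)². Setting 100·17/(t+17)² = 100t/[(t+17)(12.9+t)] gives 17(12.9+t) = t(t+17), so t² = 17×12.9 = 219.3.
t* = √219.3 = 14.81 min.

14.81 min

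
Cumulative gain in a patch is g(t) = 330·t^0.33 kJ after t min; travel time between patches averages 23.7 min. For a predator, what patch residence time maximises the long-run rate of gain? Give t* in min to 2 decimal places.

11.67 min

Maximise g(t)/(T+t): set derivative to zero → g'(t)(T+t) = g(t).
g'(t) = 0.33·330·t^-0.67. Setting 0.33·330·t^-0.67 = 330·t^0.33/(23.7+t) gives 0.33(23.7+t) = t, so 0.67·t = 0.33×23.7.
t* = 0.33×23.7/0.67 = 11.67 min.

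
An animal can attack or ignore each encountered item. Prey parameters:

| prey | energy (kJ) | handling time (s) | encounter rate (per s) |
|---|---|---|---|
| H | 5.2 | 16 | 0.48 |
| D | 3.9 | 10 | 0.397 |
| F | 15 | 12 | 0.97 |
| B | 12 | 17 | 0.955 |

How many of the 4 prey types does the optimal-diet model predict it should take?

Rank by E/h (kJ/s): F 1.25, B 0.706, D 0.39, H 0.325. Include each in turn until the next type's E/h falls below the running intake rate.
Rate on top 1: 1.151. B: 0.706 < 1.151 → exclude; stop.
Optimal diet: F — 1 of 4 types.

1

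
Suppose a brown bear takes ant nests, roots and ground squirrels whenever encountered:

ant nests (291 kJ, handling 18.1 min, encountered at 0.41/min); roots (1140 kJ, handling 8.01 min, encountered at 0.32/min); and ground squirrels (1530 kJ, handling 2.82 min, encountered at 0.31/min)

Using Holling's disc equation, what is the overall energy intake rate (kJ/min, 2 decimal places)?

R = Σλ_iE_i / (1 + Σλ_ih_i)
Numerator: 0.41×291 + 0.32×1140 + 0.31×1530 = 958.4
Denominator: 1 + 0.41×18.1 + 0.32×8.01 + 0.31×2.82 = 11.86
R = 958.4/11.86 = 80.82 kJ/min

80.82 kJ/min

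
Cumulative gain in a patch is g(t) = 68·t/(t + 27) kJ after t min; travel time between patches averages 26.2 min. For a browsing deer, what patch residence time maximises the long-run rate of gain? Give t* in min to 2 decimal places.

26.60 min

Optimal t* satisfies g'(t*) = g(t*)/(T + t*).
g'(t) = 68·27/(t + 27)². Setting 68·27/(t+27)² = 68t/[(t+27)(26.2+t)] gives 27(26.2+t) = t(t+27), so t² = 27×26.2 = 707.4.
t* = √707.4 = 26.6 min.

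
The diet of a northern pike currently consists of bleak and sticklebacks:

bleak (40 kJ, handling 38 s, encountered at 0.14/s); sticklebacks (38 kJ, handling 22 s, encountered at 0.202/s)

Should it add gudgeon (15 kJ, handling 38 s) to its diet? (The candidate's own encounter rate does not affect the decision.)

Current rate: (0.14×40 + 0.202×38)/(1 + 0.14×38 + 0.202×22) = 1.233 kJ/s.
gudgeon: E/h = 15/38 = 0.3947 kJ/s.
0.3947 < 1.233, so adding gudgeon would lower the average — exclude it.

No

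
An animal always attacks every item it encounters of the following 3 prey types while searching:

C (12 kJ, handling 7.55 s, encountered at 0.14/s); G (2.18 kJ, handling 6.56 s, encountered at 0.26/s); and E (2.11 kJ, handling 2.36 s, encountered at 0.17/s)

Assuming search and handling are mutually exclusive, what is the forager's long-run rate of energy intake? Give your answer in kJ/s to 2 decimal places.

0.63 kJ/s

R = (0.14×12 + 0.26×2.18 + 0.17×2.11) / (1 + 0.14×7.55 + 0.26×6.56 + 0.17×2.36) = 2.606/4.164 = 0.6258 kJ/s.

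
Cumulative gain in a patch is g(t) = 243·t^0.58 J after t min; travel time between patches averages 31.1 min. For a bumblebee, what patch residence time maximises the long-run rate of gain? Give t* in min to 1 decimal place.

Maximise g(t)/(T+t): set derivative to zero → g'(t)(T+t) = g(t).
g'(t) = 0.58·243·t^-0.42. Setting 0.58·243·t^-0.42 = 243·t^0.58/(31.1+t) gives 0.58(31.1+t) = t, so 0.42·t = 0.58×31.1.
t* = 0.58×31.1/0.42 = 42.95 min.

42.9 min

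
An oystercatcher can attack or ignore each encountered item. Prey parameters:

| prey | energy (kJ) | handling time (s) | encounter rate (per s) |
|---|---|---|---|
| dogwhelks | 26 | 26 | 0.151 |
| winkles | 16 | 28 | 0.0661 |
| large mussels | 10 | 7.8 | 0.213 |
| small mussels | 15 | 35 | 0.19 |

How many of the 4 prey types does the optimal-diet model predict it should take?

Profitabilities (E/h, kJ/s): large mussels 1.28, dogwhelks 1, winkles 0.571, small mussels 0.429. Add prey in this order while the next type's profitability exceeds the intake rate on those already taken.
Rate on top 1: 0.8003. dogwhelks: 1 > 0.8003 → include.
Rate on top 2: 0.9193. winkles: 0.571 < 0.9193 → exclude; stop.
Optimal diet: large mussels, dogwhelks — 2 of 4 types.

2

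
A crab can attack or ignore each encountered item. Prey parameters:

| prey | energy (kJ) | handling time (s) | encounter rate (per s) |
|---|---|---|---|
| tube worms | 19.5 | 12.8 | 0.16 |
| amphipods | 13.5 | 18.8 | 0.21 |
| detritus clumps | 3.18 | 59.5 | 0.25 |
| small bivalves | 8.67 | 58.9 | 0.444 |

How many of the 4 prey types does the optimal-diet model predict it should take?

1

Profitabilities (E/h, kJ/s): tube worms 1.52, amphipods 0.718, small bivalves 0.147, detritus clumps 0.0534. Add prey in this order while the next type's profitability exceeds the intake rate on those already taken.
Rate on top 1: 1.024. amphipods: 0.718 < 1.024 → exclude; stop.
Optimal diet: tube worms — 1 of 4 types.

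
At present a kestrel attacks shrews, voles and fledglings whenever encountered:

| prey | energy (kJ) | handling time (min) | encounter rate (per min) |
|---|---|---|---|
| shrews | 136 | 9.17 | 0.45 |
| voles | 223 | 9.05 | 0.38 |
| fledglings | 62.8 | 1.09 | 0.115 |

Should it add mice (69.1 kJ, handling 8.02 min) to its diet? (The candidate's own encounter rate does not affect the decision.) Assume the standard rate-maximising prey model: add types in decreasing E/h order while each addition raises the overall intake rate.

Current rate: (0.45×136 + 0.38×223 + 0.115×62.8)/(1 + 0.45×9.17 + 0.38×9.05 + 0.115×1.09) = 17.62 kJ/min.
mice: E/h = 69.1/8.02 = 8.616 kJ/min.
8.616 < 17.62, so adding mice would lower the average — exclude it.

No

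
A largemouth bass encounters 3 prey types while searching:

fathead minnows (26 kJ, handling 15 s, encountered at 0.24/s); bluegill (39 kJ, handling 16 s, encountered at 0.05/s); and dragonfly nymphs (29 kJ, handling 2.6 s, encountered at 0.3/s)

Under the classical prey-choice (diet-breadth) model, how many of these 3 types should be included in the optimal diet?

1

Profitabilities (E/h, kJ/s): dragonfly nymphs 11.2, bluegill 2.44, fathead minnows 1.73. Add prey in this order while the next type's profitability exceeds the intake rate on those already taken.
Rate on top 1: 4.888. bluegill: 2.44 < 4.888 → exclude; stop.
Optimal diet: dragonfly nymphs — 1 of 3 types.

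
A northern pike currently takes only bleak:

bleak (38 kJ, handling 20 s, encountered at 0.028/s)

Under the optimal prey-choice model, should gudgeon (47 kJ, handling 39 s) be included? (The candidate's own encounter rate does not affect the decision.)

Yes

Intake rate on the current diet: R = (0.028×38) / (1 + 0.028×20) = 1.064/1.56 = 0.6821 kJ/s.
Profitability of gudgeon: 47/39 = 1.205 kJ/s.
Since 1.205 > R, including gudgeon increases the long-run rate.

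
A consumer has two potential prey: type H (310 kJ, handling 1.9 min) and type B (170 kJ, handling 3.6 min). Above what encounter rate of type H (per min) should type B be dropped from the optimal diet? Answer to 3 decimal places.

0.214 per min

At the threshold, the rate on type H alone equals the profitability of type B: λ·310/(1 + λ·1.9) = 170/3.6 = 47.22.
Rearranging, λ(310 − 47.22×1.9) = 47.22, so λ = 47.22/220.3 = 0.2144 per min.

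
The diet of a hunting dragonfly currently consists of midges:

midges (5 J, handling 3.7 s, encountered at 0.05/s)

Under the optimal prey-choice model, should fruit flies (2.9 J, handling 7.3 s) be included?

Current rate: (0.05×5)/(1 + 0.05×3.7) = 0.211 J/s.
fruit flies: E/h = 2.9/7.3 = 0.3973 J/s.
0.3973 > 0.211, so adding fruit flies raises the average — include it.

Yes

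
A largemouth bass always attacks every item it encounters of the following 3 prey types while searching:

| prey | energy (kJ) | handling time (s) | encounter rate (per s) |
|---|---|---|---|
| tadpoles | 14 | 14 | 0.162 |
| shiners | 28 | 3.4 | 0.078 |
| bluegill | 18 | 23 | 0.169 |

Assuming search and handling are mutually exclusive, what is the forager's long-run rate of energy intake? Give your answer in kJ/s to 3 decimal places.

1.010 kJ/s

R = (0.162×14 + 0.078×28 + 0.169×18) / (1 + 0.162×14 + 0.078×3.4 + 0.169×23) = 7.494/7.42 = 1.01 kJ/s.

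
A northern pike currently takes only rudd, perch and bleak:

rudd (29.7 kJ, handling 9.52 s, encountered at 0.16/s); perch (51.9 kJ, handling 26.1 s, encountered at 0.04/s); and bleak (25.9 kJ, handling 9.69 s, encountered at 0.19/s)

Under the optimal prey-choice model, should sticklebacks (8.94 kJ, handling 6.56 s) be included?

Current rate: (0.16×29.7 + 0.04×51.9 + 0.19×25.9)/(1 + 0.16×9.52 + 0.04×26.1 + 0.19×9.69) = 2.172 kJ/s.
sticklebacks: E/h = 8.94/6.56 = 1.363 kJ/s.
Since 1.363 < R, time spent handling sticklebacks is better spent searching.

No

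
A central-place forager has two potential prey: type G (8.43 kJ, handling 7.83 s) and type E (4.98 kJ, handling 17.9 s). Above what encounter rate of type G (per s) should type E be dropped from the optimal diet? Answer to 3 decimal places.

At the threshold, the rate on type G alone equals the profitability of type E: λ·8.43/(1 + λ·7.83) = 4.98/17.9 = 0.2782.
Rearranging, λ(8.43 − 0.2782×7.83) = 0.2782, so λ = 0.2782/6.252 = 0.0445 per s.

0.045 per s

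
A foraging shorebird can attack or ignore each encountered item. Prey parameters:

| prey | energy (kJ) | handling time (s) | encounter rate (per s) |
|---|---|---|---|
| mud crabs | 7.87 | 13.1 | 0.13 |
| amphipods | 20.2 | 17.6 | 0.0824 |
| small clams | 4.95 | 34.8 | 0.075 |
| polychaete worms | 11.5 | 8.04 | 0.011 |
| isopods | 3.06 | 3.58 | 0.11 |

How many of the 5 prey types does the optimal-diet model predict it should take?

3

Rank by E/h (kJ/s): polychaete worms 1.43, amphipods 1.15, isopods 0.855, mud crabs 0.601, small clams 0.142. Include each in turn until the next type's E/h falls below the running intake rate.
Rate on top 1: 0.1162. amphipods: 1.15 > 0.1162 → include.
Rate on top 2: 0.7055. isopods: 0.855 > 0.7055 → include.
Rate on top 3: 0.7255. mud crabs: 0.601 < 0.7255 → exclude; stop.
Optimal diet: polychaete worms, amphipods, isopods — 3 of 5 types.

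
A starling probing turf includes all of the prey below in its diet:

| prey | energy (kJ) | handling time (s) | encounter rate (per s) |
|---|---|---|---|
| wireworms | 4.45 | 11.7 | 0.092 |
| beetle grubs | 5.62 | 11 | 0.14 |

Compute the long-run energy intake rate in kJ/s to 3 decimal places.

Energy encountered per unit search time: 0.092×4.45 + 0.14×5.62 = 1.196 kJ/s.
Handling time per unit search time: 0.092×11.7 + 0.14×11 = 2.616.
Rate = 1.196/(1 + 2.616) = 0.3308 kJ/s.

0.331 kJ/s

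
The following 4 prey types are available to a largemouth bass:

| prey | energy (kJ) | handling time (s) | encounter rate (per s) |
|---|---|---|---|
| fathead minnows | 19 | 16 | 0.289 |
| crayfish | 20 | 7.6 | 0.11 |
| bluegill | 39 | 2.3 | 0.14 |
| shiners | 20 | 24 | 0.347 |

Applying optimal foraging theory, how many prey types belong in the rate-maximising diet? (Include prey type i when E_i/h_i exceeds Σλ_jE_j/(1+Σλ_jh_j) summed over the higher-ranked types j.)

1

E/h in descending order: bluegill 17, crayfish 2.63, fathead minnows 1.19, shiners 0.833 kJ/s. The optimal diet is the largest prefix of this list for which every included type satisfies E_i/h_i > R on the types above it.
Rate on top 1: 4.13. crayfish: 2.63 < 4.13 → exclude; stop.
Optimal diet: bluegill — 1 of 4 types.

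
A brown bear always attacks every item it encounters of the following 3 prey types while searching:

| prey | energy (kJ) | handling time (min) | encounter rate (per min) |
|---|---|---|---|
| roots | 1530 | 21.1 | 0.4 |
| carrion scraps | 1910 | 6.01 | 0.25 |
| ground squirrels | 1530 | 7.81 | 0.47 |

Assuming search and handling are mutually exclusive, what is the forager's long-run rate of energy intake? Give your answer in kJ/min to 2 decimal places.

Energy encountered per unit search time: 0.4×1530 + 0.25×1910 + 0.47×1530 = 1809 kJ/min.
Handling time per unit search time: 0.4×21.1 + 0.25×6.01 + 0.47×7.81 = 13.61.
Rate = 1809/(1 + 13.61) = 123.8 kJ/min.

123.76 kJ/min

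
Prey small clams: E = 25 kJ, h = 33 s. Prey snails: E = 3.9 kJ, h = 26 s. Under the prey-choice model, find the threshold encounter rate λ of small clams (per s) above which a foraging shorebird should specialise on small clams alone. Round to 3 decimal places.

0.007 per s

The zero-one rule: include snails iff E₂/h₂ > λE₁/(1+λh₁). Equality gives the switch point.
λE₁h₂ = E₂ + λE₂h₁ ⇒ λ = E₂/(E₁h₂ − E₂h₁) = 3.9/(650 − 128.7) = 0.007481 per s.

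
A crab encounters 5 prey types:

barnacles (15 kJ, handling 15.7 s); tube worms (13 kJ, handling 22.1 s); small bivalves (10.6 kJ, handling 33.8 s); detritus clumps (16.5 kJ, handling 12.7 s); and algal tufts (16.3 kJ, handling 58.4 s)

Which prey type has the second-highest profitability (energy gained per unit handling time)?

barnacles

Profitability E/h (kJ/s): barnacles = 15/15.7 = 0.955, tube worms = 13/22.1 = 0.588, small bivalves = 10.6/33.8 = 0.314, detritus clumps = 16.5/12.7 = 1.3, algal tufts = 16.3/58.4 = 0.279.
Ranked: detritus clumps > barnacles > tube worms > small bivalves > algal tufts.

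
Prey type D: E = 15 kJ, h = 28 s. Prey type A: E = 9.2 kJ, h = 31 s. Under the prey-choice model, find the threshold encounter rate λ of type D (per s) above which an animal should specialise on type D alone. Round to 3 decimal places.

At the threshold, the rate on type D alone equals the profitability of type A: λ·15/(1 + λ·28) = 9.2/31 = 0.2968.
Rearranging, λ(15 − 0.2968×28) = 0.2968, so λ = 0.2968/6.69 = 0.04436 per s.

0.044 per s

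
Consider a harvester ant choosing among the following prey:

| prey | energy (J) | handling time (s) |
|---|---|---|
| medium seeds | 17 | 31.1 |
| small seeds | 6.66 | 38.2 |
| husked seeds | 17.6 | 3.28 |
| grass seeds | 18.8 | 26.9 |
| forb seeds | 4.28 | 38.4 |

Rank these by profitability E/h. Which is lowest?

forb seeds

In descending order of E/h:
husked seeds: 17.6/3.28 = 5.37 J/s
grass seeds: 18.8/26.9 = 0.699 J/s
medium seeds: 17/31.1 = 0.547 J/s
small seeds: 6.66/38.2 = 0.174 J/s
forb seeds: 4.28/38.4 = 0.111 J/s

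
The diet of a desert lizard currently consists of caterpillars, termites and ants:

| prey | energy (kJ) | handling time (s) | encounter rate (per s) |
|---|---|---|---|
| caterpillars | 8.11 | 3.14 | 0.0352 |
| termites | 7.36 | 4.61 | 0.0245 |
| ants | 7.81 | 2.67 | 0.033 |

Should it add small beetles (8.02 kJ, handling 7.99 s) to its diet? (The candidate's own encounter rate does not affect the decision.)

On caterpillars, termites and ants alone, R = ΣλE/(1+Σλh) = 0.7235/1.312 = 0.5516 kJ/s.
Profitability of small beetles: 8.02/7.99 = 1.004 kJ/s.
Since 1.004 > R, including small beetles increases the long-run rate.

Yes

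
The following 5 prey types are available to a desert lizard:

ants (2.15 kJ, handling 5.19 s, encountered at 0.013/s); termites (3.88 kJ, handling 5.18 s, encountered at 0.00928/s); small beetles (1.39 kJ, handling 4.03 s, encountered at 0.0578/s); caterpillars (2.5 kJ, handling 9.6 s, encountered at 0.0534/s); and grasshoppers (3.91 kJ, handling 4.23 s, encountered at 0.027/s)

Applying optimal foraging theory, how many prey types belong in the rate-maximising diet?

5

Rank by E/h (kJ/s): grasshoppers 0.924, termites 0.749, ants 0.414, small beetles 0.345, caterpillars 0.26. Include each in turn until the next type's E/h falls below the running intake rate.
Rate on top 1: 0.09475. termites: 0.749 > 0.09475 → include.
Rate on top 2: 0.1218. ants: 0.414 > 0.1218 → include.
Rate on top 3: 0.1379. small beetles: 0.345 > 0.1379 → include.
Rate on top 4: 0.1708. caterpillars: 0.26 > 0.1708 → include.
Optimal diet: grasshoppers, termites, ants, small beetles, caterpillars — 5 of 5 types.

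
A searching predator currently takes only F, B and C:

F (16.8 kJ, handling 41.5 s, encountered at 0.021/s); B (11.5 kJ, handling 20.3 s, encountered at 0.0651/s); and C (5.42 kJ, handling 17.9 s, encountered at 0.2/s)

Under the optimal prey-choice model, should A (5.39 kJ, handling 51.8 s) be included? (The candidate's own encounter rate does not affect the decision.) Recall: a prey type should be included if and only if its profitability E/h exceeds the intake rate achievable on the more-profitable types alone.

No

On F, B and C alone, R = ΣλE/(1+Σλh) = 2.185/6.773 = 0.3227 kJ/s.
A: E/h = 5.39/51.8 = 0.1041 kJ/s.
Since 0.1041 < R, time spent handling A is better spent searching.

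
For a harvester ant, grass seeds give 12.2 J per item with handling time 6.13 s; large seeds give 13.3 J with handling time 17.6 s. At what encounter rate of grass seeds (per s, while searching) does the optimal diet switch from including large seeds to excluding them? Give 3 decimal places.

0.100 per s

The zero-one rule: include large seeds iff E₂/h₂ > λE₁/(1+λh₁). Equality gives the switch point.
λE₁h₂ = E₂ + λE₂h₁ ⇒ λ = E₂/(E₁h₂ − E₂h₁) = 13.3/(214.7 − 81.53) = 0.09986 per s.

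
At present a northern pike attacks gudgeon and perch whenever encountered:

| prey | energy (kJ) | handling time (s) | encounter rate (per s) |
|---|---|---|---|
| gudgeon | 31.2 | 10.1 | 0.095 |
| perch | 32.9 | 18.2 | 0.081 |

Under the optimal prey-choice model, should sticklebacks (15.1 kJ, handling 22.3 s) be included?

On gudgeon and perch alone, R = ΣλE/(1+Σλh) = 5.629/3.434 = 1.639 kJ/s.
Profitability of sticklebacks: 15.1/22.3 = 0.6771 kJ/s.
0.6771 < 1.639, so adding sticklebacks would lower the average — exclude it.

No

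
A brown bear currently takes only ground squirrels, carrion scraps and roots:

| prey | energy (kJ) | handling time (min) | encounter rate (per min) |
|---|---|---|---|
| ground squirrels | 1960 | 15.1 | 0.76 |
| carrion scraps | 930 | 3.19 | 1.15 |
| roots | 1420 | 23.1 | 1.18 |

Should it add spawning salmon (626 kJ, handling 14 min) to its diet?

Current rate: (0.76×1960 + 1.15×930 + 1.18×1420)/(1 + 0.76×15.1 + 1.15×3.19 + 1.18×23.1) = 97.57 kJ/min.
spawning salmon: E/h = 626/14 = 44.71 kJ/min.
Since 44.71 < R, time spent handling spawning salmon is better spent searching.

No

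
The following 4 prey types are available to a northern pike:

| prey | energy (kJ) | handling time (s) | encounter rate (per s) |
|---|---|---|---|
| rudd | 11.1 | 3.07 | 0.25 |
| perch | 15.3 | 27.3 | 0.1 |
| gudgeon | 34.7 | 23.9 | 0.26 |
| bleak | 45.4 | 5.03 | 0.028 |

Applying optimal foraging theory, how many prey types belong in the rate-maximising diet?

Profitabilities (E/h, kJ/s): bleak 9.03, rudd 3.62, gudgeon 1.45, perch 0.56. Add prey in this order while the next type's profitability exceeds the intake rate on those already taken.
Rate on top 1: 1.114. rudd: 3.62 > 1.114 → include.
Rate on top 2: 2.12. gudgeon: 1.45 < 2.12 → exclude; stop.
Optimal diet: bleak, rudd — 2 of 4 types.

2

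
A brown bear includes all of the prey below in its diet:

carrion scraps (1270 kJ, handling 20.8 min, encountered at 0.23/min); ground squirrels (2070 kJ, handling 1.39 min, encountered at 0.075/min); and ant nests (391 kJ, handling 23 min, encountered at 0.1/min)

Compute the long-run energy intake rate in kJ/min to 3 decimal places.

R = Σλ_iE_i / (1 + Σλ_ih_i)
Numerator: 0.23×1270 + 0.075×2070 + 0.1×391 = 486.5
Denominator: 1 + 0.23×20.8 + 0.075×1.39 + 0.1×23 = 8.188
R = 486.5/8.188 = 59.41 kJ/min

59.408 kJ/min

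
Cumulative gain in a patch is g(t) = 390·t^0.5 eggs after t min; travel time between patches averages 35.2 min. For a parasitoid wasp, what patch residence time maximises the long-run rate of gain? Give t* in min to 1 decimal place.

Optimal t* satisfies g'(t*) = g(t*)/(T + t*).
g'(t) = 0.5·390·t^-0.5. Setting 0.5·390·t^-0.5 = 390·t^0.5/(35.2+t) gives 0.5(35.2+t) = t, so 0.50·t = 0.5×35.2.
t* = 0.5×35.2/0.50 = 35.2 min.

35.2 min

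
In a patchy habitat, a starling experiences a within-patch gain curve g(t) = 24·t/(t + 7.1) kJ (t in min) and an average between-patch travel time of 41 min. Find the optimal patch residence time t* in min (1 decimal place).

Maximise g(t)/(T+t): set derivative to zero → g'(t)(T+t) = g(t).
g'(t) = 24·7.1/(t + 7.1)². Setting 24·7.1/(t+7.1)² = 24t/[(t+7.1)(41+t)] gives 7.1(41+t) = t(t+7.1), so t² = 7.1×41 = 291.1.
t* = √291.1 = 17.06 min.

17.1 min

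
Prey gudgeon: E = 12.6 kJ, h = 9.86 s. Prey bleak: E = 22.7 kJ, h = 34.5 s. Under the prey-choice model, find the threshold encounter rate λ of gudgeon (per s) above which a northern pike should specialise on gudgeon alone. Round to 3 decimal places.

0.108 per s

The zero-one rule: include bleak iff E₂/h₂ > λE₁/(1+λh₁). Equality gives the switch point.
λE₁h₂ = E₂ + λE₂h₁ ⇒ λ = E₂/(E₁h₂ − E₂h₁) = 22.7/(434.7 − 223.8) = 0.1076 per s.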